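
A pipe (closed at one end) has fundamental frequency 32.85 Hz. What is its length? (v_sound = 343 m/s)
L = v/(4f₁) = 2.61 m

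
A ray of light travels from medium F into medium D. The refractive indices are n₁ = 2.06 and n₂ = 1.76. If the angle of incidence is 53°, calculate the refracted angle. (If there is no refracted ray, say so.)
sin θ₂ = (n₁/n₂)·sin θ₁ = 0.9348 → θ₂ = 69.19°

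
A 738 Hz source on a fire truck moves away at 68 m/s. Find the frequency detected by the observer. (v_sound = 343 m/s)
f_obs = f·v/(v + v_s) = 615.9 Hz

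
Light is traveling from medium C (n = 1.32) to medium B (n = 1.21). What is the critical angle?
θc = arcsin(n₂/n₁) = 66.44°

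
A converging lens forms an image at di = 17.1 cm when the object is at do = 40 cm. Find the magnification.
M = −di/do = -0.4275 (inverted image)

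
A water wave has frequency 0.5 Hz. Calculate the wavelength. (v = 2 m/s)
λ = v/f = 4 m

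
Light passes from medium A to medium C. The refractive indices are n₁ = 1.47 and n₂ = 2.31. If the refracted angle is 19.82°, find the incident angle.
sin θ₁ = (n₂/n₁)·sin θ₂ → θ₁ = 32.2°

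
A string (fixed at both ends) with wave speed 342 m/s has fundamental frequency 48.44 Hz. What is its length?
L = v/(2f₁) = 3.53 m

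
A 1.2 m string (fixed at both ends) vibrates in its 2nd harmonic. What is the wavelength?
λₙ = 2L/n = 1.2 m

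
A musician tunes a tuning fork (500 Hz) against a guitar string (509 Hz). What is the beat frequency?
9 Hz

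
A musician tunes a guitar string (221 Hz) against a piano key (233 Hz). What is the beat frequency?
12 Hz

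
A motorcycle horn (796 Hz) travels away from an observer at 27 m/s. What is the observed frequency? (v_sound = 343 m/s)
f_obs = f·v/(v + v_s) = 737.9 Hz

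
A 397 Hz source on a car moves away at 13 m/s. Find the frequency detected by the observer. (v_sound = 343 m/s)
f_obs = f·v/(v + v_s) = 382.5 Hz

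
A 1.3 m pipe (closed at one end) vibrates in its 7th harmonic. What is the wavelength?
λₙ = 4L/n = 0.7429 m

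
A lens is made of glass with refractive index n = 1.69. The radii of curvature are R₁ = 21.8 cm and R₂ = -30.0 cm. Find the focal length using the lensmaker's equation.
1/f = (n − 1)(1/R₁ − 1/R₂) → f = 18.3 cm (converging lens)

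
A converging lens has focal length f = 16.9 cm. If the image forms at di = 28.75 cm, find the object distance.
1/do = 1/f − 1/di → do = 41 cm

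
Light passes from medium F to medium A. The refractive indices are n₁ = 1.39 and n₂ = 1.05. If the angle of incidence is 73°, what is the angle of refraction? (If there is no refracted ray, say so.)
sin θ₂ = (n₁/n₂)·sin θ₁ = 1.266 > 1, so there is no refracted ray — the light undergoes total internal reflection.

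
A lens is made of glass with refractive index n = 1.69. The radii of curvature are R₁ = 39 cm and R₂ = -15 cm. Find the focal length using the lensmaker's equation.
1/f = (n − 1)(1/R₁ − 1/R₂) → f = 15.7 cm (converging lens)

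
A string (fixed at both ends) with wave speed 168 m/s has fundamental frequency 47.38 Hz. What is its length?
L = v/(2f₁) = 1.773 m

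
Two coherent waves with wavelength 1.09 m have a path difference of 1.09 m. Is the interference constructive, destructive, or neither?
constructive — path difference = 1λ, a whole number of wavelengths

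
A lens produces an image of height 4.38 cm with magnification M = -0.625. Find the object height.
ho = |hi|/|M| = 7.008 cm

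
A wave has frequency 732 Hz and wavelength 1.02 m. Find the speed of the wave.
v = fλ = 746.6 m/s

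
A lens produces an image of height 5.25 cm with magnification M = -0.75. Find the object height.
ho = |hi|/|M| = 7 cm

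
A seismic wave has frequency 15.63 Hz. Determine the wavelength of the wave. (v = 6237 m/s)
λ = v/f = 399 m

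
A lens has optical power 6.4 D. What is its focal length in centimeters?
f = 1/P = 15.62 cm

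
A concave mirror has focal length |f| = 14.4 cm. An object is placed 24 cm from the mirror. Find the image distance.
f = +14.4 cm (concave); 1/di = 1/f − 1/do → di = 36 cm (real image, in front of mirror)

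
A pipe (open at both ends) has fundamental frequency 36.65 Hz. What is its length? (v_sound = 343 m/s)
L = v/(2f₁) = 4.679 m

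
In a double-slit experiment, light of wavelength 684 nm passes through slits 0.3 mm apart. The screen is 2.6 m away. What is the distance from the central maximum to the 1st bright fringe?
y = mλL/d = 5.928 mm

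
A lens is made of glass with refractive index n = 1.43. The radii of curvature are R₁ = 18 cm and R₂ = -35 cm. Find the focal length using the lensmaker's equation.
1/f = (n − 1)(1/R₁ − 1/R₂) → f = 27.64 cm (converging lens)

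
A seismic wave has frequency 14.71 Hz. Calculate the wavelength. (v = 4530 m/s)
λ = v/f = 308 m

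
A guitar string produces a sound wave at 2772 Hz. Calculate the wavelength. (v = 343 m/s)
λ = v/f = 0.1237 m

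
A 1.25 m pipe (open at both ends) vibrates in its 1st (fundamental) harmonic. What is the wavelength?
λₙ = 2L/n = 2.5 m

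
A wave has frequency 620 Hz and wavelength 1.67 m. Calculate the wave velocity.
v = fλ = 1035 m/s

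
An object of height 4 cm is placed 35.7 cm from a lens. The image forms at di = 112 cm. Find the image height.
hi = (-di/do) × ho = -12.55 cm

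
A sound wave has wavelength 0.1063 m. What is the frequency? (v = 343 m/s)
f = v/λ = 3227 Hz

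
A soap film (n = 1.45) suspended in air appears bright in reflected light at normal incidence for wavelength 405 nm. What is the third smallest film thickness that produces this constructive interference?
2nt = (m − ½)λ with m = 3 → t = (m − ½)λ/(2n) = 349.1 nm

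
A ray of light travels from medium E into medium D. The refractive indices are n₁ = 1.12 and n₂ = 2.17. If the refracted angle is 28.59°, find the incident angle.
sin θ₁ = (n₂/n₁)·sin θ₂ → θ₁ = 68°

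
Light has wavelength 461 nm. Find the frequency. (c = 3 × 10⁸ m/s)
f = c/λ = 6.508 × 10¹⁴ Hz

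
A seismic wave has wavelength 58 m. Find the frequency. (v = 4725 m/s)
f = v/λ = 81.47 Hz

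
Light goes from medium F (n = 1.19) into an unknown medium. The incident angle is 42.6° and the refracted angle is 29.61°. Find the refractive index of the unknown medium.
n₂ = n₁·sin θ₁ / sin θ₂ = 1.63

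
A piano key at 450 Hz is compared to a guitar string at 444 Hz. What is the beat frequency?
6 Hz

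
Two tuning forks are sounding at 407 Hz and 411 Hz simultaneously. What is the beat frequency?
4 Hz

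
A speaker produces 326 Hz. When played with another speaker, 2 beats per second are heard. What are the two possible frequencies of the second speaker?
f₂ = 326 ± 2 Hz → 328 Hz or 324 Hz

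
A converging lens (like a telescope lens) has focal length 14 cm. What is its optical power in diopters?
P = 1/f = 7.143 D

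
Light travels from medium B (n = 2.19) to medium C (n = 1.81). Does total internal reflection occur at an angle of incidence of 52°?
θc = arcsin(n₂/n₁) = 55.74°; 52° < θc, so no — the ray refracts.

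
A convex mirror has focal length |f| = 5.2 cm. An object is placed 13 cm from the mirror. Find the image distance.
f = −5.2 cm (convex); 1/di = 1/f − 1/do → di = -3.714 cm (virtual image, behind mirror)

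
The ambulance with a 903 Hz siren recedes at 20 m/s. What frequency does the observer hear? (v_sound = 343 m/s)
f_obs = f·v/(v + v_s) = 853.2 Hz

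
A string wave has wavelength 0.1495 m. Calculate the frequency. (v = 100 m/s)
f = v/λ = 668.9 Hz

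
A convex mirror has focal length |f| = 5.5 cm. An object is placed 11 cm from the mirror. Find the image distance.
f = −5.5 cm (convex); 1/di = 1/f − 1/do → di = -3.667 cm (virtual image, behind mirror)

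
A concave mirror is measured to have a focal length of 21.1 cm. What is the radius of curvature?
R = 2|f| = 42.2 cm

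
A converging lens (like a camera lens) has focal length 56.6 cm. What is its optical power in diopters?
P = 1/f = 1.767 D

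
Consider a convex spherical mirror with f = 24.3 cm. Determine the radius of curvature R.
R = 2|f| = 48.6 cm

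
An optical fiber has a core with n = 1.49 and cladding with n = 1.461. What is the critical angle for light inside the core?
θc = arcsin(n_cladding/n_core) = 78.68°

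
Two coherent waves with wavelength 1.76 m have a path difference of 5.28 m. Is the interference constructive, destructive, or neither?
constructive — path difference = 3λ, a whole number of wavelengths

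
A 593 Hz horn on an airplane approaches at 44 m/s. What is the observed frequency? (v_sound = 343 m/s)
f_obs = f·v/(v − v_s) = 680.3 Hz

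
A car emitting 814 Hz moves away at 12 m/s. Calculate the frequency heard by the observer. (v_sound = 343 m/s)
f_obs = f·v/(v + v_s) = 786.5 Hz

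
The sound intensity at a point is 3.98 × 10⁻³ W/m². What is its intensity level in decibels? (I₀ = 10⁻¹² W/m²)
β = 10·log₁₀(I/I₀) = 96 dB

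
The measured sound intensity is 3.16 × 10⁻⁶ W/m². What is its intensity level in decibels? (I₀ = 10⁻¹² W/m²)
β = 10·log₁₀(I/I₀) = 65 dB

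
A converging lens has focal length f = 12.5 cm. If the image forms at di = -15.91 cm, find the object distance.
1/do = 1/f − 1/di → do = 7 cm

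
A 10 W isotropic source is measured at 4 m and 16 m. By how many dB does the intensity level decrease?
Δβ = 20·log₁₀(r₂/r₁) = 12.04 dB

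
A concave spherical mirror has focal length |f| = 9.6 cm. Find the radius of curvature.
R = 2|f| = 19.2 cm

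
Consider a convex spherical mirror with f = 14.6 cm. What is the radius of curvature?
R = 2|f| = 29.2 cm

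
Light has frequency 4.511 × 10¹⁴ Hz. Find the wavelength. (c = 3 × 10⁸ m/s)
λ = c/f = 665 nm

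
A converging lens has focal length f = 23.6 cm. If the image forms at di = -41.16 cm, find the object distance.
1/do = 1/f − 1/di → do = 15 cm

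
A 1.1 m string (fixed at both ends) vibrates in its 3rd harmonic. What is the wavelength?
λₙ = 2L/n = 0.7333 m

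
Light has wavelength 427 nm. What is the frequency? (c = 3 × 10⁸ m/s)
f = c/λ = 7.026 × 10¹⁴ Hz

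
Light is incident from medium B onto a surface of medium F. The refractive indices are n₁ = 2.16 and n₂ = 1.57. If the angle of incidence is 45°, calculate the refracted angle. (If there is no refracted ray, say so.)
sin θ₂ = (n₁/n₂)·sin θ₁ = 0.9728 → θ₂ = 76.61°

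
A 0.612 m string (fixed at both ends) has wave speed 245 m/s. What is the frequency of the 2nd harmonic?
fₙ = nv/(2L) = 400.3 Hz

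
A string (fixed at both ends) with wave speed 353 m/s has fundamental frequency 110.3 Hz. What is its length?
L = v/(2f₁) = 1.6 m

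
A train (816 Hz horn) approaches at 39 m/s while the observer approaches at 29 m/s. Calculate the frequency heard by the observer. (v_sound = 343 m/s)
f_obs = f·(v + v_o)/(v − v_s) = 998.5 Hz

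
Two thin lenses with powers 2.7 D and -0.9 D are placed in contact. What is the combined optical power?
P_total = P₁ + P₂ = 1.8 D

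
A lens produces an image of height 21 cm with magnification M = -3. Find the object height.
ho = |hi|/|M| = 7 cm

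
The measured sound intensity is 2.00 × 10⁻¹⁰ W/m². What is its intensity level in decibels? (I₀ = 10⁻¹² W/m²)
β = 10·log₁₀(I/I₀) = 23.01 dB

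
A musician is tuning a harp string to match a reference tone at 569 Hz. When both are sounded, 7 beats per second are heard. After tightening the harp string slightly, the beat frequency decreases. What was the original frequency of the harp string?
562 Hz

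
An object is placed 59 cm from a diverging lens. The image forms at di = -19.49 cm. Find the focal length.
1/f = 1/do + 1/di → f = -29.1 cm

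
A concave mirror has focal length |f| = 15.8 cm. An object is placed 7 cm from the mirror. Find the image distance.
f = +15.8 cm (concave); 1/di = 1/f − 1/do → di = -12.57 cm (virtual image, behind mirror)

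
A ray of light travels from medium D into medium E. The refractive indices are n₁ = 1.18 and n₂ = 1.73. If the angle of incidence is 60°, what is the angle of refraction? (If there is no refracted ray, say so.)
sin θ₂ = (n₁/n₂)·sin θ₁ = 0.5907 → θ₂ = 36.21°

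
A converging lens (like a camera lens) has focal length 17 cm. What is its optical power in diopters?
P = 1/f = 5.882 D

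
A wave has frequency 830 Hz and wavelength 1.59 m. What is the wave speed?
v = fλ = 1320 m/s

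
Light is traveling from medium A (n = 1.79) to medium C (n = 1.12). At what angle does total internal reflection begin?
θc = arcsin(n₂/n₁) = 38.73°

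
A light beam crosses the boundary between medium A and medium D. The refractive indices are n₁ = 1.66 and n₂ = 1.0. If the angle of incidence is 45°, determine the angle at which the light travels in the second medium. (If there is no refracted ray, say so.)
sin θ₂ = (n₁/n₂)·sin θ₁ = 1.174 > 1, so there is no refracted ray — the light undergoes total internal reflection.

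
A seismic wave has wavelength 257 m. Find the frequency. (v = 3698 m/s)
f = v/λ = 14.39 Hz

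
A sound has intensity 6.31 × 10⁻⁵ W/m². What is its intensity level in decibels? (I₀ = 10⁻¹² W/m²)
β = 10·log₁₀(I/I₀) = 78 dB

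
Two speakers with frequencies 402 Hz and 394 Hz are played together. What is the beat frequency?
8 Hz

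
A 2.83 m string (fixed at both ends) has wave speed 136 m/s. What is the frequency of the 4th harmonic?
fₙ = nv/(2L) = 96.11 Hz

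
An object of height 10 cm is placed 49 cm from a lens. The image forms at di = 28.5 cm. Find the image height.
hi = (-di/do) × ho = -5.816 cm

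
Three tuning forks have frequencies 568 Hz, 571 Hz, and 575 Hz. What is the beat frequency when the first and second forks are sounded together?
3 Hz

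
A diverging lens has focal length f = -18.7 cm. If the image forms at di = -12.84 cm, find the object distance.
1/do = 1/f − 1/di → do = 40.97 cm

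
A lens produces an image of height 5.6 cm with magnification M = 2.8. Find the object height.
ho = |hi|/|M| = 2 cm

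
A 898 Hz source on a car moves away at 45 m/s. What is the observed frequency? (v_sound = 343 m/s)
f_obs = f·v/(v + v_s) = 793.9 Hz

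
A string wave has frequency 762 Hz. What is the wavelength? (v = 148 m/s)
λ = v/f = 0.1942 m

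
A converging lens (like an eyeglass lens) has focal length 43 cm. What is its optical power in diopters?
P = 1/f = 2.326 D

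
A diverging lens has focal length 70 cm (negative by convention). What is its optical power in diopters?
P = 1/f = -1.429 D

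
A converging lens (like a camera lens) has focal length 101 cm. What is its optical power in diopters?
P = 1/f = 0.9901 D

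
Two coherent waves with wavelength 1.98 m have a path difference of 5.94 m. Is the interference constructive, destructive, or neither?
constructive — path difference = 3λ, a whole number of wavelengths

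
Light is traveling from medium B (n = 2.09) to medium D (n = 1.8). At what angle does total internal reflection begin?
θc = arcsin(n₂/n₁) = 59.46°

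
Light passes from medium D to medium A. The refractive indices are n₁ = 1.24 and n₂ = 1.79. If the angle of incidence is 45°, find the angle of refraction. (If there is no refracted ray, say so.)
sin θ₂ = (n₁/n₂)·sin θ₁ = 0.4898 → θ₂ = 29.33°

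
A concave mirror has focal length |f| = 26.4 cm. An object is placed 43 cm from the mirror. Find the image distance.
f = +26.4 cm (concave); 1/di = 1/f − 1/do → di = 68.39 cm (real image, in front of mirror)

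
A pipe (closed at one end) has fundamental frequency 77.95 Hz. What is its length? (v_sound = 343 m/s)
L = v/(4f₁) = 1.1 m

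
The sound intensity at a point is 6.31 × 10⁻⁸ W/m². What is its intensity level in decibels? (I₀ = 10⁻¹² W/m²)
β = 10·log₁₀(I/I₀) = 48 dB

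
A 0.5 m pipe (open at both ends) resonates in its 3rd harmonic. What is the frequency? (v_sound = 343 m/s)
fₙ = nv/(2L) = 1029 Hz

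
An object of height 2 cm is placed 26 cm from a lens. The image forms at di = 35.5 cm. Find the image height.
hi = (-di/do) × ho = -2.731 cm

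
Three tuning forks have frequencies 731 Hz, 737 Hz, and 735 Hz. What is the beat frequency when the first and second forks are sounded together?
6 Hz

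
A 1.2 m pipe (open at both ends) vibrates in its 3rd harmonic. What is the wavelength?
λₙ = 2L/n = 0.8 m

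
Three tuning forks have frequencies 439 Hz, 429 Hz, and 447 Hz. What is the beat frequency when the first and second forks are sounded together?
10 Hz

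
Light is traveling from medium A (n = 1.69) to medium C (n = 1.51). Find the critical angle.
θc = arcsin(n₂/n₁) = 63.32°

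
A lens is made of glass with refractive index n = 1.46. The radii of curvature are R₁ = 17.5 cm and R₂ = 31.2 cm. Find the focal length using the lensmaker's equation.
1/f = (n − 1)(1/R₁ − 1/R₂) → f = 86.64 cm (converging lens)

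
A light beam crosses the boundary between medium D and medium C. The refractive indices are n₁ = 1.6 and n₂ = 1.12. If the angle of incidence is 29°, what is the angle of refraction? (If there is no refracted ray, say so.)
sin θ₂ = (n₁/n₂)·sin θ₁ = 0.6926 → θ₂ = 43.84°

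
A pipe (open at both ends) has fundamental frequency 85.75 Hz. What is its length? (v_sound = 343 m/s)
L = v/(2f₁) = 2 m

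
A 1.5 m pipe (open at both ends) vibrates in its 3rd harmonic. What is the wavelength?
λₙ = 2L/n = 1 m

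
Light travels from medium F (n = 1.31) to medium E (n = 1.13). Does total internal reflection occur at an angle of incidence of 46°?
θc = arcsin(n₂/n₁) = 59.61°; 46° < θc, so no — the ray refracts.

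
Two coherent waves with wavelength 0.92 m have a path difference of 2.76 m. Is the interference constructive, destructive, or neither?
constructive — path difference = 3λ, a whole number of wavelengths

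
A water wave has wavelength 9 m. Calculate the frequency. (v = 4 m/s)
f = v/λ = 0.4444 Hz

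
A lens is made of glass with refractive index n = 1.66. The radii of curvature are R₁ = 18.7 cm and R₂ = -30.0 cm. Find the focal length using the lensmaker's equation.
1/f = (n − 1)(1/R₁ − 1/R₂) → f = 17.45 cm (converging lens)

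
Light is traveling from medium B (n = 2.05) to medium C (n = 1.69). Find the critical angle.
θc = arcsin(n₂/n₁) = 55.53°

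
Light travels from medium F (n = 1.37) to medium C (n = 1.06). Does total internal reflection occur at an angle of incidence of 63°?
θc = arcsin(n₂/n₁) = 50.69°; 63° > θc, so yes — total internal reflection.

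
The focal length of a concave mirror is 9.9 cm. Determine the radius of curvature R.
R = 2|f| = 19.8 cm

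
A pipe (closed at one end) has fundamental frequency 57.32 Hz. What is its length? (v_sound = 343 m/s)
L = v/(4f₁) = 1.496 m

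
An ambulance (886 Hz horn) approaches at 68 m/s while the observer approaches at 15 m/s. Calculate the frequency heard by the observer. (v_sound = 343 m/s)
f_obs = f·(v + v_o)/(v − v_s) = 1153 Hz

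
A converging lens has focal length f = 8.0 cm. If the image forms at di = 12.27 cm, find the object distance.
1/do = 1/f − 1/di → do = 22.99 cm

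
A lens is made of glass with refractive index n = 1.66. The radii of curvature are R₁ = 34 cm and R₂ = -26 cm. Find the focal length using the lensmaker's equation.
1/f = (n − 1)(1/R₁ − 1/R₂) → f = 22.32 cm (converging lens)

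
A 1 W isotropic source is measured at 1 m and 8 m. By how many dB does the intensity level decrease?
Δβ = 20·log₁₀(r₂/r₁) = 18.06 dB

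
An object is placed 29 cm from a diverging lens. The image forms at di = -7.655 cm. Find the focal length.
1/f = 1/do + 1/di → f = -10.4 cm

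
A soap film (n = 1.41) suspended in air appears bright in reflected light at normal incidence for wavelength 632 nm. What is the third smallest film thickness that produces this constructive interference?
2nt = (m − ½)λ with m = 3 → t = (m − ½)λ/(2n) = 560.3 nm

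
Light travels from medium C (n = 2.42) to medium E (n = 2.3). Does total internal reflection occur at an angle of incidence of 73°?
θc = arcsin(n₂/n₁) = 71.88°; 73° > θc, so yes — total internal reflection.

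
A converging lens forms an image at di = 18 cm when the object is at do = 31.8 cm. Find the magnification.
M = −di/do = -0.566 (inverted image)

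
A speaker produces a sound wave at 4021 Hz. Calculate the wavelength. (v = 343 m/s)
λ = v/f = 0.0853 m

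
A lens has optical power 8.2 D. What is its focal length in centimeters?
f = 1/P = 12.2 cm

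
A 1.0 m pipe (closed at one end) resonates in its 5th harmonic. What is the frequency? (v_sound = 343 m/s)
fₙ = nv/(4L) = 428.8 Hz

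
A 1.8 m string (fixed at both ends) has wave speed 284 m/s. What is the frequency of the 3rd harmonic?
fₙ = nv/(2L) = 236.7 Hz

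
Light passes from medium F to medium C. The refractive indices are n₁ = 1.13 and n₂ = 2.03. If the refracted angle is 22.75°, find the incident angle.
sin θ₁ = (n₂/n₁)·sin θ₂ → θ₁ = 44°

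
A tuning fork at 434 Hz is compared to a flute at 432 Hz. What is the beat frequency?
2 Hz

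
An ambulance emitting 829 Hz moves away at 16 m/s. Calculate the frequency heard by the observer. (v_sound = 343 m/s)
f_obs = f·v/(v + v_s) = 792.1 Hz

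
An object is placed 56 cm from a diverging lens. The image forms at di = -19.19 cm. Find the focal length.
1/f = 1/do + 1/di → f = -29.19 cm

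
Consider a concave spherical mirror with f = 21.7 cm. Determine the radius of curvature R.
R = 2|f| = 43.4 cm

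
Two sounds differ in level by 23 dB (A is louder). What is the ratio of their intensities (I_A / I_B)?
I_A/I_B = 10^(Δβ/10) = 199.5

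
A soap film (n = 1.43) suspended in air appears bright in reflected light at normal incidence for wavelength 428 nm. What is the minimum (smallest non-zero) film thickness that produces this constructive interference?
2nt = (m − ½)λ with m = 1 → t = (m − ½)λ/(2n) = 74.83 nm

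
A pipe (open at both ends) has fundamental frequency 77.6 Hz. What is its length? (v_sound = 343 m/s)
L = v/(2f₁) = 2.21 m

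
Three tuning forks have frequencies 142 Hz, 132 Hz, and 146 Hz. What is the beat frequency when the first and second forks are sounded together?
10 Hz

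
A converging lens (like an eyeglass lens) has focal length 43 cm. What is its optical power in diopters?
P = 1/f = 2.326 D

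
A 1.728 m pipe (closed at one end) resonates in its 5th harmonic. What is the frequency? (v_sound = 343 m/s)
fₙ = nv/(4L) = 248.1 Hz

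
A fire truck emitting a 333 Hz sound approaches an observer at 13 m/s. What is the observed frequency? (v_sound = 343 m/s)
f_obs = f·v/(v − v_s) = 346.1 Hz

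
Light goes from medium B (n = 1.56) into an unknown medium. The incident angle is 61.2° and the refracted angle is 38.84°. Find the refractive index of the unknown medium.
n₂ = n₁·sin θ₁ / sin θ₂ = 2.18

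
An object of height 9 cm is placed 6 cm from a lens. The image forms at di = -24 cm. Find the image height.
hi = (-di/do) × ho = 36 cm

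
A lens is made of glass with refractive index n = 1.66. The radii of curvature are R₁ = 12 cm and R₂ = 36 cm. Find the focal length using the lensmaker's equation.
1/f = (n − 1)(1/R₁ − 1/R₂) → f = 27.27 cm (converging lens)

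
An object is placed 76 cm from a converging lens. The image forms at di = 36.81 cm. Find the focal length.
1/f = 1/do + 1/di → f = 24.8 cm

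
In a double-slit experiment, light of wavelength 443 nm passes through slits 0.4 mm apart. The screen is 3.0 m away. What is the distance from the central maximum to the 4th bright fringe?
y = mλL/d = 13.29 mm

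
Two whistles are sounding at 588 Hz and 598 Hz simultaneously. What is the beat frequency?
10 Hz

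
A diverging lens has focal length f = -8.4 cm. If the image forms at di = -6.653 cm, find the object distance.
1/do = 1/f − 1/di → do = 31.99 cm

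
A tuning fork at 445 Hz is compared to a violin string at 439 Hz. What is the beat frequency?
6 Hz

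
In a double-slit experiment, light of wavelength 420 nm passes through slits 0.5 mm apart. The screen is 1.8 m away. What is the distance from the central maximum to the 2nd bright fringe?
y = mλL/d = 3.024 mm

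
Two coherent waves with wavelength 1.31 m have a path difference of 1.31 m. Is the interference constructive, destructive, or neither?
constructive — path difference = 1λ, a whole number of wavelengths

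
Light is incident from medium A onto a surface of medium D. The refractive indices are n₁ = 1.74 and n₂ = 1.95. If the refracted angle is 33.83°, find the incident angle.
sin θ₁ = (n₂/n₁)·sin θ₂ → θ₁ = 38.6°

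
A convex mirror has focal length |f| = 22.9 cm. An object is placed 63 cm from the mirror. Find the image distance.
f = −22.9 cm (convex); 1/di = 1/f − 1/do → di = -16.8 cm (virtual image, behind mirror)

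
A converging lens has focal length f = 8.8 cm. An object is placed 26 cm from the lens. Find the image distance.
1/di = 1/f − 1/do → di = 13.3 cm (real image)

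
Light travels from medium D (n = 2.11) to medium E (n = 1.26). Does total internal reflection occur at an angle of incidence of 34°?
θc = arcsin(n₂/n₁) = 36.67°; 34° < θc, so no — the ray refracts.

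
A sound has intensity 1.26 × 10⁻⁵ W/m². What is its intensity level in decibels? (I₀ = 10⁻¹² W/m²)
β = 10·log₁₀(I/I₀) = 71 dB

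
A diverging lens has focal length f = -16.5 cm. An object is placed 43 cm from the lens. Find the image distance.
1/di = 1/f − 1/do → di = -11.92 cm (virtual image)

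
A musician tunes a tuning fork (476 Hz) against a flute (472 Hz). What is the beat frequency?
4 Hz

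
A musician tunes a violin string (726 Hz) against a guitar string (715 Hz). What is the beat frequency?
11 Hz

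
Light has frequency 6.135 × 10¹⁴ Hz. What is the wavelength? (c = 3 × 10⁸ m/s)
λ = c/f = 489 nm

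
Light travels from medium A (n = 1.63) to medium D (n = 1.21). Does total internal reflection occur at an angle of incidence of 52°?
θc = arcsin(n₂/n₁) = 47.93°; 52° > θc, so yes — total internal reflection.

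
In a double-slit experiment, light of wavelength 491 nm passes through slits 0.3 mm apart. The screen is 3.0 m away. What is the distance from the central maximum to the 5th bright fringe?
y = mλL/d = 24.55 mm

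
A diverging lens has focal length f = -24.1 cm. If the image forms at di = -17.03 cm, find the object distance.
1/do = 1/f − 1/di → do = 58.05 cm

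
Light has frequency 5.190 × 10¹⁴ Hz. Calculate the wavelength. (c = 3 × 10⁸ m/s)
λ = c/f = 578 nm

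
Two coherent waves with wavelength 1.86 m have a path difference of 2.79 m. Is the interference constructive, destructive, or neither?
destructive — path difference = 1.5λ, an odd multiple of λ/2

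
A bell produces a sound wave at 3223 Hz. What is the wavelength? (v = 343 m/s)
λ = v/f = 0.1064 m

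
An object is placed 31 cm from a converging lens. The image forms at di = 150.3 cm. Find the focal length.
1/f = 1/do + 1/di → f = 25.7 cm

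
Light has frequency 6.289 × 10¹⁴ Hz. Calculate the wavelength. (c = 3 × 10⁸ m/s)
λ = c/f = 477 nm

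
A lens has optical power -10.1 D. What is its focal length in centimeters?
f = 1/P = -9.901 cm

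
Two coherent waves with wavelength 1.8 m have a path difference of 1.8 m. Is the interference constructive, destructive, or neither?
constructive — path difference = 1λ, a whole number of wavelengths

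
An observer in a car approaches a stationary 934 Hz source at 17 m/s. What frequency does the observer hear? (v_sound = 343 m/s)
f_obs = f·(v + v_o)/v = 980.3 Hz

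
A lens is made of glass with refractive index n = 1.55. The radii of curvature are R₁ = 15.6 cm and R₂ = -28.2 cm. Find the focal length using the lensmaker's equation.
1/f = (n − 1)(1/R₁ − 1/R₂) → f = 18.26 cm (converging lens)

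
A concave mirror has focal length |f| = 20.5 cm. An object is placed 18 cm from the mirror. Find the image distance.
f = +20.5 cm (concave); 1/di = 1/f − 1/do → di = -147.6 cm (virtual image, behind mirror)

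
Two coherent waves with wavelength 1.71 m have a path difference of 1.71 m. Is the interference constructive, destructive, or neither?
constructive — path difference = 1λ, a whole number of wavelengths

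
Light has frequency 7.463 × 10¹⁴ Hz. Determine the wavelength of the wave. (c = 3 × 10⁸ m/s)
λ = c/f = 402 nm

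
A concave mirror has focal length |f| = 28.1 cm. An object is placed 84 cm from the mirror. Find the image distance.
f = +28.1 cm (concave); 1/di = 1/f − 1/do → di = 42.23 cm (real image, in front of mirror)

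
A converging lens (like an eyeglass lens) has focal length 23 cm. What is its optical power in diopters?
P = 1/f = 4.348 D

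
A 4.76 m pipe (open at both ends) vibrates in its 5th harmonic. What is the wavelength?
λₙ = 2L/n = 1.904 m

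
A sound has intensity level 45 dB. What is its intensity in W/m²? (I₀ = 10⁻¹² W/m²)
I = I₀·10^(β/10) = 3.16 × 10⁻⁸ W/m²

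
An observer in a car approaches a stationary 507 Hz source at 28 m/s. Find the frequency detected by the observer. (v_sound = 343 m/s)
f_obs = f·(v + v_o)/v = 548.4 Hz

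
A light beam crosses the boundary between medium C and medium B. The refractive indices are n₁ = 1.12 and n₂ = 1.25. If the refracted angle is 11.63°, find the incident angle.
sin θ₁ = (n₂/n₁)·sin θ₂ → θ₁ = 13°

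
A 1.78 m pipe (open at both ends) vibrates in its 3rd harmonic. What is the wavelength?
λₙ = 2L/n = 1.187 m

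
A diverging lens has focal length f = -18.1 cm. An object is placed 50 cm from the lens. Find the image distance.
1/di = 1/f − 1/do → di = -13.29 cm (virtual image)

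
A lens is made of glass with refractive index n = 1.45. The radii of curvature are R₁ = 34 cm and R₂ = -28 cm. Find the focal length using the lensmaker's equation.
1/f = (n − 1)(1/R₁ − 1/R₂) → f = 34.12 cm (converging lens)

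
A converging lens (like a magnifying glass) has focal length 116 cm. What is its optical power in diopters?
P = 1/f = 0.8621 D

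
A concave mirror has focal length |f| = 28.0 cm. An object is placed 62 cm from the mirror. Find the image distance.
f = +28.0 cm (concave); 1/di = 1/f − 1/do → di = 51.06 cm (real image, in front of mirror)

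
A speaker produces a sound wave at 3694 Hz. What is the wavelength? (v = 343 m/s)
λ = v/f = 0.09285 m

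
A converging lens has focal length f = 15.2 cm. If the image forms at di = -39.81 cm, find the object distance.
1/do = 1/f − 1/di → do = 11 cm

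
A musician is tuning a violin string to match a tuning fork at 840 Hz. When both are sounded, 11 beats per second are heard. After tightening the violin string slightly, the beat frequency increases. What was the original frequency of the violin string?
851 Hz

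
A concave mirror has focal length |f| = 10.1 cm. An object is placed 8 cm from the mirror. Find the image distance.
f = +10.1 cm (concave); 1/di = 1/f − 1/do → di = -38.48 cm (virtual image, behind mirror)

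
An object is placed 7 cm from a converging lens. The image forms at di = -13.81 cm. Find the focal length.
1/f = 1/do + 1/di → f = 14.2 cm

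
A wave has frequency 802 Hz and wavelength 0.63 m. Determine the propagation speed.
v = fλ = 505.3 m/s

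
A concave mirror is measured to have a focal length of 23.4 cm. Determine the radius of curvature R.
R = 2|f| = 46.8 cm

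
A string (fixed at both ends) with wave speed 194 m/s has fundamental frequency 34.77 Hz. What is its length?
L = v/(2f₁) = 2.79 m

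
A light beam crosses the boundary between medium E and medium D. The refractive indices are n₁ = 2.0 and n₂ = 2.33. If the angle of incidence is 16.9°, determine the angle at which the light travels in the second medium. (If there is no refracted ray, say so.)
sin θ₂ = (n₁/n₂)·sin θ₁ = 0.2495 → θ₂ = 14.45°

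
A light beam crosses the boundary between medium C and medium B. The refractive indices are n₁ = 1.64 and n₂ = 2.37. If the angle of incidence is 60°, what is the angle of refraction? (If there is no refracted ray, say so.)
sin θ₂ = (n₁/n₂)·sin θ₁ = 0.5993 → θ₂ = 36.82°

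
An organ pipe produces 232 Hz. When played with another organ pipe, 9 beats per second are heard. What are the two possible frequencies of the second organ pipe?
f₂ = 232 ± 9 Hz → 241 Hz or 223 Hz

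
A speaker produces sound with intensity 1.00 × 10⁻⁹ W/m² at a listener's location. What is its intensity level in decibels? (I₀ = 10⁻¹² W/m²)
β = 10·log₁₀(I/I₀) = 30 dB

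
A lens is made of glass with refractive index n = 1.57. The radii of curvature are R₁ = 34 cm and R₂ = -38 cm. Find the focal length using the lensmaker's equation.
1/f = (n − 1)(1/R₁ − 1/R₂) → f = 31.48 cm (converging lens)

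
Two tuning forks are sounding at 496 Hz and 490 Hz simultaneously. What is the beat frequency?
6 Hz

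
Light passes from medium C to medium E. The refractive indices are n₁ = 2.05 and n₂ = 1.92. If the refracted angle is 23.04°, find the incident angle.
sin θ₁ = (n₂/n₁)·sin θ₂ → θ₁ = 21.5°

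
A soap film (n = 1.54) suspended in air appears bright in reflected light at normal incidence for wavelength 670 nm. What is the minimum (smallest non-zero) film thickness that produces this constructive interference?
2nt = (m − ½)λ with m = 1 → t = (m − ½)λ/(2n) = 108.8 nm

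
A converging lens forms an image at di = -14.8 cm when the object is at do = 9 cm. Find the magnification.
M = −di/do = 1.644 (upright image)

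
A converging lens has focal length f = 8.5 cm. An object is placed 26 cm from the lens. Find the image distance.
1/di = 1/f − 1/do → di = 12.63 cm (real image)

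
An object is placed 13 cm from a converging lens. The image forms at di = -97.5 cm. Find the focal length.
1/f = 1/do + 1/di → f = 15 cm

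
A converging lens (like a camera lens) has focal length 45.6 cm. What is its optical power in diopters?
P = 1/f = 2.193 D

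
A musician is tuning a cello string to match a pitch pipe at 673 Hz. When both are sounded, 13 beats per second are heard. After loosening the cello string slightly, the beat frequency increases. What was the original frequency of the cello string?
660 Hz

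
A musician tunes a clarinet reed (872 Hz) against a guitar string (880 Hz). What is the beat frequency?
8 Hz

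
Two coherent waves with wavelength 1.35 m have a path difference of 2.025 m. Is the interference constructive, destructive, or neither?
destructive — path difference = 1.5λ, an odd multiple of λ/2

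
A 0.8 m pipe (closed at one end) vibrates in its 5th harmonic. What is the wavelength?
λₙ = 4L/n = 0.64 m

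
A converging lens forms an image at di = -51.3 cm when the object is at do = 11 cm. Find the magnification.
M = −di/do = 4.664 (upright image)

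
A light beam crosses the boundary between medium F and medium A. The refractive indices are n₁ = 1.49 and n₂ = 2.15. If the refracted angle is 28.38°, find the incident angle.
sin θ₁ = (n₂/n₁)·sin θ₂ → θ₁ = 43.3°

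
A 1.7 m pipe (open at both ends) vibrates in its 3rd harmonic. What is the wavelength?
λₙ = 2L/n = 1.133 m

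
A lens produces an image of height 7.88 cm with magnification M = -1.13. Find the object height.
ho = |hi|/|M| = 6.973 cm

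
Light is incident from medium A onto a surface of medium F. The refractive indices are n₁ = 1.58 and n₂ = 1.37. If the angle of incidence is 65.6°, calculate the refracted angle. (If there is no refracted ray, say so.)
sin θ₂ = (n₁/n₂)·sin θ₁ = 1.05 > 1, so there is no refracted ray — the light undergoes total internal reflection.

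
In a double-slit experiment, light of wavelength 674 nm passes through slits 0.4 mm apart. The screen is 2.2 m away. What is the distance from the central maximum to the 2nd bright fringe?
y = mλL/d = 7.414 mm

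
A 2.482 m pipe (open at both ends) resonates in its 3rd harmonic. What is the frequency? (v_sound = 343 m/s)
fₙ = nv/(2L) = 207.3 Hz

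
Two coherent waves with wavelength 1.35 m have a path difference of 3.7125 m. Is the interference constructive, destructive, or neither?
neither (partial) — path difference = 2.75λ, neither a whole number of wavelengths nor an odd multiple of λ/2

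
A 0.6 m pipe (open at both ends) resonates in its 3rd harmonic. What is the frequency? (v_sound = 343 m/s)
fₙ = nv/(2L) = 857.5 Hz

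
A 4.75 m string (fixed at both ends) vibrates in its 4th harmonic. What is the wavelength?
λₙ = 2L/n = 2.375 m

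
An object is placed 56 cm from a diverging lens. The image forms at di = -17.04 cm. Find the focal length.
1/f = 1/do + 1/di → f = -24.49 cm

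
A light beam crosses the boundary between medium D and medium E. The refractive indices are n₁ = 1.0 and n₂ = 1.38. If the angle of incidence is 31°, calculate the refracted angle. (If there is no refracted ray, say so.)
sin θ₂ = (n₁/n₂)·sin θ₁ = 0.3732 → θ₂ = 21.91°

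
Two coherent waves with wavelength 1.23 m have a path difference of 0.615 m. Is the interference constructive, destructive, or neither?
destructive — path difference = 0.5λ, an odd multiple of λ/2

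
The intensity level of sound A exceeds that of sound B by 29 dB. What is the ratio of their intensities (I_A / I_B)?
I_A/I_B = 10^(Δβ/10) = 794.3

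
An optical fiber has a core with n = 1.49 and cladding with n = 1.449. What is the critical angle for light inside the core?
θc = arcsin(n_cladding/n_core) = 76.53°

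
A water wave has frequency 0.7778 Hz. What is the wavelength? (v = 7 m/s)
λ = v/f = 9 m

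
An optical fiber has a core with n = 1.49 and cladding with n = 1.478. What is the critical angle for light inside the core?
θc = arcsin(n_cladding/n_core) = 82.72°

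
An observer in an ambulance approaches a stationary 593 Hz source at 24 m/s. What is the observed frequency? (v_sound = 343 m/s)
f_obs = f·(v + v_o)/v = 634.5 Hz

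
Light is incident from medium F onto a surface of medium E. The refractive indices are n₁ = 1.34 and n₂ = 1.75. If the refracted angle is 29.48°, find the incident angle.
sin θ₁ = (n₂/n₁)·sin θ₂ → θ₁ = 39.99°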